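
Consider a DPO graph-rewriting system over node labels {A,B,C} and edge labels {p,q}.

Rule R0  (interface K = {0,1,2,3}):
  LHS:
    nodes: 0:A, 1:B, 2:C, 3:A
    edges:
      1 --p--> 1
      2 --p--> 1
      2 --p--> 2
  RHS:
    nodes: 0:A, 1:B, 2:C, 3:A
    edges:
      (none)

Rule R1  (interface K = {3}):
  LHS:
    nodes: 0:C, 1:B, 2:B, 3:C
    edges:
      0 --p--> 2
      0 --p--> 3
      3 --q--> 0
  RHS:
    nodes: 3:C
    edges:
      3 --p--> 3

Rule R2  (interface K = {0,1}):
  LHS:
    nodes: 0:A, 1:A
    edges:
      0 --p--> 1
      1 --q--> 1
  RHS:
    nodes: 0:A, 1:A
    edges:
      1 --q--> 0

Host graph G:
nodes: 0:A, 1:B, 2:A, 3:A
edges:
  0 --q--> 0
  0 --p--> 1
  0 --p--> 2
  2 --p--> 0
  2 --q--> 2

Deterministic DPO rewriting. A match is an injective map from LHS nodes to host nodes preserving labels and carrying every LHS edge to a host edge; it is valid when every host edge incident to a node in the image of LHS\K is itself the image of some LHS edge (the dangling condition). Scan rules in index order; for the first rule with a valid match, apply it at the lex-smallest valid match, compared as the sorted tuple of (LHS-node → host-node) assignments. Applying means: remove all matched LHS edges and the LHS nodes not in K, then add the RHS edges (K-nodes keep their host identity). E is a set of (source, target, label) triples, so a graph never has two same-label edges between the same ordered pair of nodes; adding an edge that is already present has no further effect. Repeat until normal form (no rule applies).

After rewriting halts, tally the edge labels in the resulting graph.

[0] host  ⇒  4 nodes, 5 edges  {0-q->0 0-p->1 0-p->2 2-p->0 2-q->2}
[1] R2 @ {0↦0, 1↦2}  ⇒  4 nodes, 4 edges  {0-q->0 0-p->1 2-p->0 2-q->0}
[2] R2 @ {0↦2, 1↦0}  ⇒  4 nodes, 3 edges  {0-p->1 0-q->2 2-q->0}
halt: no rule applies after step 2
NF edges: [(0, 1, 'p'), (0, 2, 'q'), (2, 0, 'q')]

Answer: p:1 q:2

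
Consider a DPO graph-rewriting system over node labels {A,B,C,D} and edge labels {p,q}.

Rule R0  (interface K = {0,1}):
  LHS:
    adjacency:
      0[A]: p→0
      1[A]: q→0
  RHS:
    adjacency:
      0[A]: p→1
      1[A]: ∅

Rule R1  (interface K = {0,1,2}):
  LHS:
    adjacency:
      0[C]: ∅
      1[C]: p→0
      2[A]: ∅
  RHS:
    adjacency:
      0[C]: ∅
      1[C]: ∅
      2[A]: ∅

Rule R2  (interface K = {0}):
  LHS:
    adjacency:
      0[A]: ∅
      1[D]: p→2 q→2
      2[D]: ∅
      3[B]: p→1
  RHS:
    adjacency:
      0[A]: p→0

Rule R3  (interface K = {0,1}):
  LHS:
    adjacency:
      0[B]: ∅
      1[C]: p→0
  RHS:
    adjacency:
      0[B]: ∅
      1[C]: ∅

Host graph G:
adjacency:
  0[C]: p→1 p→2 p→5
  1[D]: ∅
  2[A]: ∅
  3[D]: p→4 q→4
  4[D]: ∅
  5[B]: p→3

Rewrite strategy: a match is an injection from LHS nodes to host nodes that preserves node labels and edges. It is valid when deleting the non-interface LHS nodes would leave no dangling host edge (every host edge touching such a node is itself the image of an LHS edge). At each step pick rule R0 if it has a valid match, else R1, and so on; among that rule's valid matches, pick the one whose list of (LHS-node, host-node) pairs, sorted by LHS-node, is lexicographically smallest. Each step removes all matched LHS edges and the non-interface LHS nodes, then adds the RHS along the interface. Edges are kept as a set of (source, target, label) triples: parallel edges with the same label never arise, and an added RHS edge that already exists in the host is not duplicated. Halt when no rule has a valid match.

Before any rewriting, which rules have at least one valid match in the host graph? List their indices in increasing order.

Answer: [R3]

Derivation:
R0: no valid match — LHS pattern not found
R1: no valid match — LHS pattern not found
R2: no valid match — 1 raw match, all fail dangling condition
R3: 1 valid match — {0↦5, 1↦0}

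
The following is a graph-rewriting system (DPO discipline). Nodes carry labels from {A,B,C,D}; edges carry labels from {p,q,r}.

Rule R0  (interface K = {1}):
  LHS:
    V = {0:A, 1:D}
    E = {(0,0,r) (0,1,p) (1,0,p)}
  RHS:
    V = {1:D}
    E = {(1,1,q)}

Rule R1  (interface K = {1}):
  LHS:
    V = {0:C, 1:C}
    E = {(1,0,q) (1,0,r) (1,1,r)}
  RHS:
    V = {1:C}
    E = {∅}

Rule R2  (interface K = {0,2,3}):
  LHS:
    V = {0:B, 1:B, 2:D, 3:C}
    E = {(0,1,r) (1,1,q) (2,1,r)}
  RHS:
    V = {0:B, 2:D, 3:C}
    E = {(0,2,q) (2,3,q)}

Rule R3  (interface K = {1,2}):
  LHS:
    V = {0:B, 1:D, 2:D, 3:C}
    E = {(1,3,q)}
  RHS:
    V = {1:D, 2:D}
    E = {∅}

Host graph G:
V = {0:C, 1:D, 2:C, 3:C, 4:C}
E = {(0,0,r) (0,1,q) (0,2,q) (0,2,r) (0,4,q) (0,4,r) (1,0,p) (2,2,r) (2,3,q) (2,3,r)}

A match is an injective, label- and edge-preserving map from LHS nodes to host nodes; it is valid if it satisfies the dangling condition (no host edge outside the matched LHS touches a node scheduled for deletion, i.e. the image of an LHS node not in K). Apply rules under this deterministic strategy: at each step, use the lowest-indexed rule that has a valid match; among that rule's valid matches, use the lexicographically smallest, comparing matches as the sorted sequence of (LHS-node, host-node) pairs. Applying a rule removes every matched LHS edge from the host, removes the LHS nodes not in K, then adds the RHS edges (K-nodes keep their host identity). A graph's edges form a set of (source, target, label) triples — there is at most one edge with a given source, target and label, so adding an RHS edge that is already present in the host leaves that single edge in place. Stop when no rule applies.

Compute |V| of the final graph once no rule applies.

initial: |V|=5 |E|=10  E = 0-r->0 0-q->1 0-q->2 0-r->2 0-q->4 0-r->4 1-p->0 2-r->2 2-q->3 2-r->3
step 1: apply R1 at {0↦3, 1↦2}  → |V|=4 |E|=7  E = 0-r->0 0-q->1 0-q->2 0-r->2 0-q->4 0-r->4 1-p->0
step 2: apply R1 at {0↦2, 1↦0}  → |V|=3 |E|=4  E = 0-q->1 0-q->4 0-r->4 1-p->0
final graph: no rule applies after step 2
NF nodes: {0:C, 1:D, 4:C}

Answer: 3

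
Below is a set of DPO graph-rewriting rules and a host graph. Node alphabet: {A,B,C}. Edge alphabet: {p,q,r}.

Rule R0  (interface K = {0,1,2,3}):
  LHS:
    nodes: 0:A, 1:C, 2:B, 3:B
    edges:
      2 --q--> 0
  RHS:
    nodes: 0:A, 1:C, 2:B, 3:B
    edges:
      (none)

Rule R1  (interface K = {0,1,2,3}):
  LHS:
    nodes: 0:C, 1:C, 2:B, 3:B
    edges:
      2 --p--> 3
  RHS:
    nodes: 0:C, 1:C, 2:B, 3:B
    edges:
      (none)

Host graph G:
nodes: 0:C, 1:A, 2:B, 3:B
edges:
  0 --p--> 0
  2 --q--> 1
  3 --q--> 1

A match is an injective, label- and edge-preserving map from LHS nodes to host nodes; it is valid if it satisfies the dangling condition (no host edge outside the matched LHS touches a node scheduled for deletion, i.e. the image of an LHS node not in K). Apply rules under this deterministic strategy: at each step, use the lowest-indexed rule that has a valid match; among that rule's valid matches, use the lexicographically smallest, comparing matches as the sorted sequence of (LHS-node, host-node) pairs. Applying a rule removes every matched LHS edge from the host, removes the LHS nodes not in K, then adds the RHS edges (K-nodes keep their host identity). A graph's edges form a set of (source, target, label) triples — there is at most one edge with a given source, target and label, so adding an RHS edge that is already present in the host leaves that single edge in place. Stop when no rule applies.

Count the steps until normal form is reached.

initial: |V|=4 |E|=3  E = 0-p->0 2-q->1 3-q->1
step 1: apply R0 at {0↦1, 1↦0, 2↦2, 3↦3}  → |V|=4 |E|=2  E = 0-p->0 3-q->1
step 2: apply R0 at {0↦1, 1↦0, 2↦3, 3↦2}  → |V|=4 |E|=1  E = 0-p->0
final graph: no rule applies after step 2

Answer: 2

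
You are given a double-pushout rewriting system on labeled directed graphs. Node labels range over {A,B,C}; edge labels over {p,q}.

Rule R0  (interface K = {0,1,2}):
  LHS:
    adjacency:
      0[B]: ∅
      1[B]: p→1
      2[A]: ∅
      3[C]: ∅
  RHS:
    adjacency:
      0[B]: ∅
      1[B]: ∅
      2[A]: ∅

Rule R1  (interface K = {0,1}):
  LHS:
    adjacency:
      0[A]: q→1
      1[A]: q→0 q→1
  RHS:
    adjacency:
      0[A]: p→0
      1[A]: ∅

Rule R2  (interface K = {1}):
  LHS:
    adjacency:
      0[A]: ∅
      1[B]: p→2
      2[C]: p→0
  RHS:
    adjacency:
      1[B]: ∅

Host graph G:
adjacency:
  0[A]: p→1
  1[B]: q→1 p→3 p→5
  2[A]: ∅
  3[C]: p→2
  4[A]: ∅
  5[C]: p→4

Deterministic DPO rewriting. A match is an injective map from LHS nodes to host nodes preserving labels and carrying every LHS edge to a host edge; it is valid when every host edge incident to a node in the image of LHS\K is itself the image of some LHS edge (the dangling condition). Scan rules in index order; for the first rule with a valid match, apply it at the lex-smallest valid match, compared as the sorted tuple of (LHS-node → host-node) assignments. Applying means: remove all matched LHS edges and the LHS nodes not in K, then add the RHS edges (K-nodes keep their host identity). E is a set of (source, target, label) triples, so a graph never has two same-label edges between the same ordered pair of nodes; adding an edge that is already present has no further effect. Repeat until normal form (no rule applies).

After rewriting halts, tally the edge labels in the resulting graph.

Answer: p:1 q:1

Rewrite trace:
initial: |V|=6 |E|=6  E = 0-p->1 1-q->1 1-p->3 1-p->5 3-p->2 5-p->4
step 1: apply R2 at {0↦2, 1↦1, 2↦3}  → |V|=4 |E|=4  E = 0-p->1 1-q->1 1-p->5 5-p->4
step 2: apply R2 at {0↦4, 1↦1, 2↦5}  → |V|=2 |E|=2  E = 0-p->1 1-q->1
final graph: no rule applies after step 2
NF edges: [(0, 1, 'p'), (1, 1, 'q')]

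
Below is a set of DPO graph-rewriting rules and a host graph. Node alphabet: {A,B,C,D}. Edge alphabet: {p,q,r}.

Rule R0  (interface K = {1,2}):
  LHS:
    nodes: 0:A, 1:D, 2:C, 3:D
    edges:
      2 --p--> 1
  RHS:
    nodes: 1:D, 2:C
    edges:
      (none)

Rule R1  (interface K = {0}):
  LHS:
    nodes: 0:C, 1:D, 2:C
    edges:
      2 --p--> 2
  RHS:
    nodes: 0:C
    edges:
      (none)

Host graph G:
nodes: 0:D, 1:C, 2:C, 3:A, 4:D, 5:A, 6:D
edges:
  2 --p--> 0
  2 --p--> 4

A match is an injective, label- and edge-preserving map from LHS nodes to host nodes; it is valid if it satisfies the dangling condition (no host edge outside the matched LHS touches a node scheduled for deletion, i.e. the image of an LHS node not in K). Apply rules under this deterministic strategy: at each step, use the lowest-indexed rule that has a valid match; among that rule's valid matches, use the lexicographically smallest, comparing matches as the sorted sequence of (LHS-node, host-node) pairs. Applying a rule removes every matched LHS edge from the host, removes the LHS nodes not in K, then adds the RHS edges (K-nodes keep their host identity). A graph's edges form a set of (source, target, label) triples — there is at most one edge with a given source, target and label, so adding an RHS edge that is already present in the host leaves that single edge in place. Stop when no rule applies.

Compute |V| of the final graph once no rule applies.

Answer: 3

Rewrite trace:
initial: |V|=7 |E|=2  E = 2-p->0 2-p->4
step 1: apply R0 at {0↦3, 1↦0, 2↦2, 3↦6}  → |V|=5 |E|=1  E = 2-p->4
step 2: apply R0 at {0↦5, 1↦4, 2↦2, 3↦0}  → |V|=3 |E|=0  E = ∅
final graph: no rule applies after step 2
NF nodes: {1:C, 2:C, 4:D}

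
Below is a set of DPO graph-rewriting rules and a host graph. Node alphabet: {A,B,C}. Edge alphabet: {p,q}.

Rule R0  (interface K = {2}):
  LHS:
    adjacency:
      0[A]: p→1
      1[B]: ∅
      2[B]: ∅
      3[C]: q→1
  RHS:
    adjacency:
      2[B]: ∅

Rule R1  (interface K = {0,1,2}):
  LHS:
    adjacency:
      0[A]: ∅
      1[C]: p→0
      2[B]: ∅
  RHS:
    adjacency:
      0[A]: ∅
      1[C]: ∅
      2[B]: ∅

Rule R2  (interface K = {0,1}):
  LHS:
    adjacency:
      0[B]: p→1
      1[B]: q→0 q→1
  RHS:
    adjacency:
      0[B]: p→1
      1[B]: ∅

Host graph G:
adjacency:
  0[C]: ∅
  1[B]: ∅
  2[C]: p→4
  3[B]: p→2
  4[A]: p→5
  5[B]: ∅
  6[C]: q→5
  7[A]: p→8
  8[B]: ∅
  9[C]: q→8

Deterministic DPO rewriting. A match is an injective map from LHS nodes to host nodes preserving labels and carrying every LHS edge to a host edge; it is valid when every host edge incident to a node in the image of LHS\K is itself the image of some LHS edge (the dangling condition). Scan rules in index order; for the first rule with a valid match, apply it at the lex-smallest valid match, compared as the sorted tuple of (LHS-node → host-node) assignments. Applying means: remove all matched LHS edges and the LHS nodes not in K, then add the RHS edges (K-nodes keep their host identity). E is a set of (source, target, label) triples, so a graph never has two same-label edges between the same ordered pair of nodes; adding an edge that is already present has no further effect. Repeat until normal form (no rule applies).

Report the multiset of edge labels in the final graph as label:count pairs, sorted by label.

Answer: p:1

Rewrite trace:
start.  V:10 E:6  edges: 2-p->4 3-p->2 4-p->5 6-q->5 7-p->8 9-q->8
1. fire R0 via {0↦7, 1↦8, 2↦1, 3↦9}  →  V:7 E:4  edges: 2-p->4 3-p->2 4-p->5 6-q->5
2. fire R1 via {0↦4, 1↦2, 2↦1}  →  V:7 E:3  edges: 3-p->2 4-p->5 6-q->5
3. fire R0 via {0↦4, 1↦5, 2↦1, 3↦6}  →  V:4 E:1  edges: 3-p->2
normal form: no rule applies after step 3
NF edges: [(3, 2, 'p')]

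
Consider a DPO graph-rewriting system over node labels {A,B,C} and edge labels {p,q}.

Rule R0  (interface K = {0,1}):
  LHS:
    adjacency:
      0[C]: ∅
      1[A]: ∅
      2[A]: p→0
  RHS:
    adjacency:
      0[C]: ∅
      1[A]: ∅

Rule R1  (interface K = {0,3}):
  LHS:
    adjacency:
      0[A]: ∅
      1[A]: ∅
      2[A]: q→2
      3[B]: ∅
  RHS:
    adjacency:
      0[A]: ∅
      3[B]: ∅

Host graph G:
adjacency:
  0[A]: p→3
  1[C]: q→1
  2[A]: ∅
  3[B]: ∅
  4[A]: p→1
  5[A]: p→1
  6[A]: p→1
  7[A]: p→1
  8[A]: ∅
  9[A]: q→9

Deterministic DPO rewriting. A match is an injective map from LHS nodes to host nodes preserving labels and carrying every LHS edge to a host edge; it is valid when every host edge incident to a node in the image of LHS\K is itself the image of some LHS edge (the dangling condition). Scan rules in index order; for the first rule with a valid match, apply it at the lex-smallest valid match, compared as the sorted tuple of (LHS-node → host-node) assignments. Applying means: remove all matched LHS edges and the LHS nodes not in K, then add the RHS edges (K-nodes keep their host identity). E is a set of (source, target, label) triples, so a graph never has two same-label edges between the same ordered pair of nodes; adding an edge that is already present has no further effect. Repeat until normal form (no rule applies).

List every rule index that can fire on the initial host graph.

R0: 28 valid matches — {0↦1, 1↦0, 2↦4}, {0↦1, 1↦0, 2↦5}, {0↦1, 1↦0, 2↦6} (+25 more)
R1: 12 valid matches — {0↦0, 1↦2, 2↦9, 3↦3}, {0↦0, 1↦8, 2↦9, 3↦3}, {0↦2, 1↦8, 2↦9, 3↦3} (+9 more)

Answer: [R0,R1]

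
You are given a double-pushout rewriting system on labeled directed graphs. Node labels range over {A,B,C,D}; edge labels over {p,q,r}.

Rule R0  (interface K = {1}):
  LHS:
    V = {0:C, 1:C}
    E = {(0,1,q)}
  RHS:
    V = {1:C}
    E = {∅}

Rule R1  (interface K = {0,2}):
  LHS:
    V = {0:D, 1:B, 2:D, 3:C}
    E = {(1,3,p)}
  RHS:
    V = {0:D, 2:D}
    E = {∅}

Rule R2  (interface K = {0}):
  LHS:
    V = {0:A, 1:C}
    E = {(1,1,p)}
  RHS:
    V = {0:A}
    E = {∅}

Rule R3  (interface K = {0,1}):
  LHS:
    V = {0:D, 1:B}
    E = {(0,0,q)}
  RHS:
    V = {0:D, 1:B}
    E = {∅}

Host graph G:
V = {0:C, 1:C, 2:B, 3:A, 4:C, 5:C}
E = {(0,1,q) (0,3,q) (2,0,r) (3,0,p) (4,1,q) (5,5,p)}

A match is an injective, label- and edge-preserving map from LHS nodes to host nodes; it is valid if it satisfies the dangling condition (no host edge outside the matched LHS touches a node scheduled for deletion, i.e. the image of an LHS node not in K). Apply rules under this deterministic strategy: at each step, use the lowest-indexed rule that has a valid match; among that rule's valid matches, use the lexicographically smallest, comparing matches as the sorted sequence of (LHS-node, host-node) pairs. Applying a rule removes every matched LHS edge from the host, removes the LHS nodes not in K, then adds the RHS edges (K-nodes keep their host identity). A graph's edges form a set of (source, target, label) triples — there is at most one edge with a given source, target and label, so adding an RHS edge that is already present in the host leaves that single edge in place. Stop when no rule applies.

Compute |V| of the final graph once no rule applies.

Answer: 4

Rewrite trace:
start.  V:6 E:6  edges: 0-q->1 0-q->3 2-r->0 3-p->0 4-q->1 5-p->5
1. fire R0 via {0↦4, 1↦1}  →  V:5 E:5  edges: 0-q->1 0-q->3 2-r->0 3-p->0 5-p->5
2. fire R2 via {0↦3, 1↦5}  →  V:4 E:4  edges: 0-q->1 0-q->3 2-r->0 3-p->0
halt: no rule applies after step 2
NF nodes: {0:C, 1:C, 2:B, 3:A}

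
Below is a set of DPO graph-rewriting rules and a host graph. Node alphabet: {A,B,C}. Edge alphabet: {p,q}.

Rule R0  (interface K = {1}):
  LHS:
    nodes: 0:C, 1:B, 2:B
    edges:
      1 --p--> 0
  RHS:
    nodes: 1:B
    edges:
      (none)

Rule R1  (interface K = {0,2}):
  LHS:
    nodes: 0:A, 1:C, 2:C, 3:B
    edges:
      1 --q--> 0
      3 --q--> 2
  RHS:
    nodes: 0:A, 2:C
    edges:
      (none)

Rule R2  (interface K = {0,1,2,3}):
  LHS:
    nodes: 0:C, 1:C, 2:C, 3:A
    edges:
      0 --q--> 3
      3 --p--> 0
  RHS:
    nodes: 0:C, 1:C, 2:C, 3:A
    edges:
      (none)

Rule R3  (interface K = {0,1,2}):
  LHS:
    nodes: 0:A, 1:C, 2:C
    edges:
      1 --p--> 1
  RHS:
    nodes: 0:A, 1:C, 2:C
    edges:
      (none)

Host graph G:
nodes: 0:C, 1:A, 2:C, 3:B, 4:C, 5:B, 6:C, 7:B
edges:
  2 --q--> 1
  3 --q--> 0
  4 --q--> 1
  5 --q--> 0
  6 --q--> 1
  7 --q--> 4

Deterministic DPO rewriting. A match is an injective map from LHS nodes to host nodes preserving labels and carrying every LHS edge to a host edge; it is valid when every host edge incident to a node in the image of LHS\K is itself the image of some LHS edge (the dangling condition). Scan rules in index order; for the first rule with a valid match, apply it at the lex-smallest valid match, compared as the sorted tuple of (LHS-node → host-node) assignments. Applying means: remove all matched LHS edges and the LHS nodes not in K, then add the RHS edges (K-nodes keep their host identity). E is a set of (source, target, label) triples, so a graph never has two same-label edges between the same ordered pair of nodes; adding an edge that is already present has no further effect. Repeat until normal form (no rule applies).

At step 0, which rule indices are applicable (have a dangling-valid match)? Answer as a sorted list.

Answer: [R1]

Steps:
R0: no valid match — LHS pattern not found
R1: 6 valid matches — {0↦1, 1↦2, 2↦0, 3↦3}, {0↦1, 1↦2, 2↦0, 3↦5}, {0↦1, 1↦2, 2↦4, 3↦7} (+3 more)
R2: no valid match — LHS pattern not found
R3: no valid match — LHS pattern not found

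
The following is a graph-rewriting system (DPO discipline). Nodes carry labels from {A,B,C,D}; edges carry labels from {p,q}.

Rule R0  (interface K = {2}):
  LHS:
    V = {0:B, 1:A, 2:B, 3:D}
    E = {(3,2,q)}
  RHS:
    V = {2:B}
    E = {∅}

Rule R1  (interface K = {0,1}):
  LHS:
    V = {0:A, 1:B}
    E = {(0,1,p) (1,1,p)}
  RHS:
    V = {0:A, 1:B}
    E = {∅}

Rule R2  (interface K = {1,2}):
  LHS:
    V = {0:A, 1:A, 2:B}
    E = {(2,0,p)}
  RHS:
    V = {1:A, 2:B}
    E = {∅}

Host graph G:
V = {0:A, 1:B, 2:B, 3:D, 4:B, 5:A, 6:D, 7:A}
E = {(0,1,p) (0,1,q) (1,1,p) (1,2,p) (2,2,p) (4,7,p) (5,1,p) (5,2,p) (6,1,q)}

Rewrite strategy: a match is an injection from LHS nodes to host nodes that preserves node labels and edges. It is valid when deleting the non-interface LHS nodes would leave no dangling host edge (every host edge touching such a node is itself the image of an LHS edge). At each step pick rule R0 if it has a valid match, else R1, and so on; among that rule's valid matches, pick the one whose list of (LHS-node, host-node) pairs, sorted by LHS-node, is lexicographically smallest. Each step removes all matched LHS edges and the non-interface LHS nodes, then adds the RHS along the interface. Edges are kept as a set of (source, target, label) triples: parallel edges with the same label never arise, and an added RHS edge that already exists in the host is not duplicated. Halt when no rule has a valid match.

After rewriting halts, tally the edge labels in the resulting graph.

Answer: p:2 q:2

Rewrite trace:
initial: |V|=8 |E|=9  E = 0-p->1 0-q->1 1-p->1 1-p->2 2-p->2 4-p->7 5-p->1 5-p->2 6-q->1
step 1: apply R1 at {0↦0, 1↦1}  → |V|=8 |E|=7  E = 0-q->1 1-p->2 2-p->2 4-p->7 5-p->1 5-p->2 6-q->1
step 2: apply R1 at {0↦5, 1↦2}  → |V|=8 |E|=5  E = 0-q->1 1-p->2 4-p->7 5-p->1 6-q->1
step 3: apply R2 at {0↦7, 1↦0, 2↦4}  → |V|=7 |E|=4  E = 0-q->1 1-p->2 5-p->1 6-q->1
normal form: no rule applies after step 3
NF edges: [(0, 1, 'q'), (1, 2, 'p'), (5, 1, 'p'), (6, 1, 'q')]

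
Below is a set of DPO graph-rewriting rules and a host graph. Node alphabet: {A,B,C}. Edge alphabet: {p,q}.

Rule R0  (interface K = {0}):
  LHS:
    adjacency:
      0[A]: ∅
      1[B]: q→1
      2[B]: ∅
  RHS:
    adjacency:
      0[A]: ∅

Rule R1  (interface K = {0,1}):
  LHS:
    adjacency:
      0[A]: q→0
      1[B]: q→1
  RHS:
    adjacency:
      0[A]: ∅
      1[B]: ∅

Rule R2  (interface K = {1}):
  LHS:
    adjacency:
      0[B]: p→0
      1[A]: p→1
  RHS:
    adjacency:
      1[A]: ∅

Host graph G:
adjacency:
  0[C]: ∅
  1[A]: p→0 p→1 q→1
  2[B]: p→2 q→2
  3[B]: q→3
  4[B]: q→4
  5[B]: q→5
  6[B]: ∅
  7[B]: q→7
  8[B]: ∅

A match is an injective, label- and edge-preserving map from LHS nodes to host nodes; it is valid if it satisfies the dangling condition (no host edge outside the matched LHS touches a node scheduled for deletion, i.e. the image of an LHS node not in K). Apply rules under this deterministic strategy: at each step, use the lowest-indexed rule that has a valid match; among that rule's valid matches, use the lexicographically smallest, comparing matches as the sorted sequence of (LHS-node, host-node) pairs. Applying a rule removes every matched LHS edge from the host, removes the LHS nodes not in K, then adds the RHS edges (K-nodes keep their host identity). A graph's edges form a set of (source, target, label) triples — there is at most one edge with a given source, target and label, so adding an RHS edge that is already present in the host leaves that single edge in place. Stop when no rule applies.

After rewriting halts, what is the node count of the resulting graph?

[0] host  ⇒  9 nodes, 9 edges  {1-p->0 1-p->1 1-q->1 2-p->2 2-q->2 3-q->3 4-q->4 5-q->5 7-q->7}
[1] R0 @ {0↦1, 1↦3, 2↦6}  ⇒  7 nodes, 8 edges  {1-p->0 1-p->1 1-q->1 2-p->2 2-q->2 4-q->4 5-q->5 7-q->7}
[2] R0 @ {0↦1, 1↦4, 2↦8}  ⇒  5 nodes, 7 edges  {1-p->0 1-p->1 1-q->1 2-p->2 2-q->2 5-q->5 7-q->7}
[3] R1 @ {0↦1, 1↦2}  ⇒  5 nodes, 5 edges  {1-p->0 1-p->1 2-p->2 5-q->5 7-q->7}
[4] R2 @ {0↦2, 1↦1}  ⇒  4 nodes, 3 edges  {1-p->0 5-q->5 7-q->7}
final graph: no rule applies after step 4
NF nodes: {0:C, 1:A, 5:B, 7:B}

Answer: 4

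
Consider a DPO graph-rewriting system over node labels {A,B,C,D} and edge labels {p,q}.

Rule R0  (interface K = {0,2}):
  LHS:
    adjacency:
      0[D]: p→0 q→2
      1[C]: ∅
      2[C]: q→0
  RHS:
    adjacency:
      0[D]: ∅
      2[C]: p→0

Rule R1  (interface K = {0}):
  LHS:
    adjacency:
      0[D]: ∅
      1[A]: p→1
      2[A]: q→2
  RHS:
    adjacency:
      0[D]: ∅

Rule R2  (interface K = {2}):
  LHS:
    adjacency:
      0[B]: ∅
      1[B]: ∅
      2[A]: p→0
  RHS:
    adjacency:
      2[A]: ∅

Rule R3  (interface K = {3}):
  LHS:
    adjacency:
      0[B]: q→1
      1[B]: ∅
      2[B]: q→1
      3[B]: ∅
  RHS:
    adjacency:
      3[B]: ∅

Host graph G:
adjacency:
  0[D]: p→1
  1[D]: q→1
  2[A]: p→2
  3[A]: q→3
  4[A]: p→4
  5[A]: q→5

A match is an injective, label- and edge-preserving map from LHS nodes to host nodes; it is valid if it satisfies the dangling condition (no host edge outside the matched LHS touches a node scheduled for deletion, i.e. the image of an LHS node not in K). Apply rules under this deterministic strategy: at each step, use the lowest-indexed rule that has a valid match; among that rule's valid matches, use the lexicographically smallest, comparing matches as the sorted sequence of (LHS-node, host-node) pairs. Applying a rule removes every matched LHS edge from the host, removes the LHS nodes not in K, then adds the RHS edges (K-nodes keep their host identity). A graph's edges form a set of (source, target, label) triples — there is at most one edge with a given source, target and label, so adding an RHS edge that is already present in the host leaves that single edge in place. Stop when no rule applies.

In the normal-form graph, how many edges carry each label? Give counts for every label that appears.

Answer: p:1 q:1

Steps:
start.  V:6 E:6  edges: 0-p->1 1-q->1 2-p->2 3-q->3 4-p->4 5-q->5
1. fire R1 via {0↦0, 1↦2, 2↦3}  →  V:4 E:4  edges: 0-p->1 1-q->1 4-p->4 5-q->5
2. fire R1 via {0↦0, 1↦4, 2↦5}  →  V:2 E:2  edges: 0-p->1 1-q->1
normal form: no rule applies after step 2
NF edges: [(0, 1, 'p'), (1, 1, 'q')]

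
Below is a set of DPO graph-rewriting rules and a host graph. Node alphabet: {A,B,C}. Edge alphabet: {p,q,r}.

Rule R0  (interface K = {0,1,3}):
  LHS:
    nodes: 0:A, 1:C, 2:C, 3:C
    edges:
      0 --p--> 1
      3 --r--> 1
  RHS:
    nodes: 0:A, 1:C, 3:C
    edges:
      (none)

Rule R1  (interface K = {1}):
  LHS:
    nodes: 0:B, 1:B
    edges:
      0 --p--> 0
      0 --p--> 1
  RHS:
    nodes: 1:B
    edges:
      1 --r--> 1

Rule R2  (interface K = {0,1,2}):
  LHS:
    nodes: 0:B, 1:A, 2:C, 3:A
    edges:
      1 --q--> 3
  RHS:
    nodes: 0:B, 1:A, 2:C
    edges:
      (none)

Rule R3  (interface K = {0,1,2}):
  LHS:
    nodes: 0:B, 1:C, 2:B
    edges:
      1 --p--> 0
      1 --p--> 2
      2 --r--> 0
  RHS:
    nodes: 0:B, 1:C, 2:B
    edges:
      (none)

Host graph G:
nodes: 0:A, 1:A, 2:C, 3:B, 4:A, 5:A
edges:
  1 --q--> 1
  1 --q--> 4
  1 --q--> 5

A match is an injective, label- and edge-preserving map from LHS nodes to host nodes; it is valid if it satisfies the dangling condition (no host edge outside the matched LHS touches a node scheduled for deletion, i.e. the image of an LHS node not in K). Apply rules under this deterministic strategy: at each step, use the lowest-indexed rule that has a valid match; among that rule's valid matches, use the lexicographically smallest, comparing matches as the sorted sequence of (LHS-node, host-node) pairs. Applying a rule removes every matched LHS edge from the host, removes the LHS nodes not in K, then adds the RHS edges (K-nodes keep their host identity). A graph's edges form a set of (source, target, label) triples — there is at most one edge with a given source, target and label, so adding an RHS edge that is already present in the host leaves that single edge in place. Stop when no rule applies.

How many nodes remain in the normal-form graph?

start.  V:6 E:3  edges: 1-q->1 1-q->4 1-q->5
1. fire R2 via {0↦3, 1↦1, 2↦2, 3↦4}  →  V:5 E:2  edges: 1-q->1 1-q->5
2. fire R2 via {0↦3, 1↦1, 2↦2, 3↦5}  →  V:4 E:1  edges: 1-q->1
halt: no rule applies after step 2
NF nodes: {0:A, 1:A, 2:C, 3:B}

Answer: 4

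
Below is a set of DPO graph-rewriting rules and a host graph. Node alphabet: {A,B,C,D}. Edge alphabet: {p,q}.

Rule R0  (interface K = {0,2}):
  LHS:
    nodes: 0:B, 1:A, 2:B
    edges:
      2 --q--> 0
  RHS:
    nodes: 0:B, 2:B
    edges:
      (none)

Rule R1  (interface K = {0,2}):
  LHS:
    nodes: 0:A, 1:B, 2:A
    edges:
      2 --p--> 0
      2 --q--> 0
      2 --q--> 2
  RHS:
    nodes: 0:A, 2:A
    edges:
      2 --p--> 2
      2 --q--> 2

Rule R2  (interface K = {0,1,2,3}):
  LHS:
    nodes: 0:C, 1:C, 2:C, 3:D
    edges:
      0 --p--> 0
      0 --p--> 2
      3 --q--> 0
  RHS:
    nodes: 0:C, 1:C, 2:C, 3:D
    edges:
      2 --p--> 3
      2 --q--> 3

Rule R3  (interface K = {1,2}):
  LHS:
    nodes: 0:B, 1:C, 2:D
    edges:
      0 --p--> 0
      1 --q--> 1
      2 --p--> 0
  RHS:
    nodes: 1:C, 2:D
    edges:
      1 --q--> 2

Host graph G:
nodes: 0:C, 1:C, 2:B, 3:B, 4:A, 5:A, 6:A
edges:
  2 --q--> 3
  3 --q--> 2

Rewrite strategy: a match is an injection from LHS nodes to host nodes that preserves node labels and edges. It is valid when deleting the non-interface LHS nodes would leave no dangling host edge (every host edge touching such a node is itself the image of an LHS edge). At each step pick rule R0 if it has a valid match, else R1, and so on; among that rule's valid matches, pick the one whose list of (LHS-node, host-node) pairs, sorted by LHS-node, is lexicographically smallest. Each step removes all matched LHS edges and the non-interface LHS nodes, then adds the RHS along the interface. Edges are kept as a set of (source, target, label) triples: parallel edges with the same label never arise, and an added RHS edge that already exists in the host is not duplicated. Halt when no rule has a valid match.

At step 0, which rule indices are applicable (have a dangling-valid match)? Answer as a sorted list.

R0: 6 valid matches — {0↦2, 1↦4, 2↦3}, {0↦2, 1↦5, 2↦3}, {0↦2, 1↦6, 2↦3} (+3 more)
R1: no valid match — LHS pattern not found
R2: no valid match — LHS pattern not found
R3: no valid match — LHS pattern not found

Answer: [R0]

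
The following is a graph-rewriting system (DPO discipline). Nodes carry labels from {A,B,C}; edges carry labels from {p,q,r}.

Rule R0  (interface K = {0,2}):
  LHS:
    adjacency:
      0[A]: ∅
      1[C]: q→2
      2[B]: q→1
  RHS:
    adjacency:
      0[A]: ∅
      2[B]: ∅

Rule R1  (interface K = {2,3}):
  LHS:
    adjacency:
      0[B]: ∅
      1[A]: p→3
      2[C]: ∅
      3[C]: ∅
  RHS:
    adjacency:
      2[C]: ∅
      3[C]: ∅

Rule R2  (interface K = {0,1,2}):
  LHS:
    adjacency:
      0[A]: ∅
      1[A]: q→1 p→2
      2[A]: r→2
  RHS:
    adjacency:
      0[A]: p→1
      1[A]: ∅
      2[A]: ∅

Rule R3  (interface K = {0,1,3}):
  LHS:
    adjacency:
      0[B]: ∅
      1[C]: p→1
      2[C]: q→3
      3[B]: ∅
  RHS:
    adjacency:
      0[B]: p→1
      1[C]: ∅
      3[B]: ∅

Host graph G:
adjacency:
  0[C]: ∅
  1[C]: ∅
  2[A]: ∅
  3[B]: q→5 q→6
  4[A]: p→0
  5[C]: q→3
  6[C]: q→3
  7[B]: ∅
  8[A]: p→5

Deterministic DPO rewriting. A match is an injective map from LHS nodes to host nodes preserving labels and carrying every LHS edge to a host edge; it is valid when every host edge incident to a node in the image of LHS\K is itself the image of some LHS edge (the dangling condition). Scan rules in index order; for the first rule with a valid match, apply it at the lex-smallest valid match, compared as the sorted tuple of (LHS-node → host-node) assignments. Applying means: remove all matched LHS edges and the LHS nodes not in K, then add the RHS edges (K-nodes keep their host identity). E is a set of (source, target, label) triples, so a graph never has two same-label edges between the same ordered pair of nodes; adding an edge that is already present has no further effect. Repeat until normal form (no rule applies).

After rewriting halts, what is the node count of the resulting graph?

Answer: 6

Derivation:
initial: |V|=9 |E|=6  E = 3-q->5 3-q->6 4-p->0 5-q->3 6-q->3 8-p->5
step 1: apply R0 at {0↦2, 1↦6, 2↦3}  → |V|=8 |E|=4  E = 3-q->5 4-p->0 5-q->3 8-p->5
step 2: apply R1 at {0↦7, 1↦4, 2↦1, 3↦0}  → |V|=6 |E|=3  E = 3-q->5 5-q->3 8-p->5
normal form: no rule applies after step 2
NF nodes: {0:C, 1:C, 2:A, 3:B, 5:C, 8:A}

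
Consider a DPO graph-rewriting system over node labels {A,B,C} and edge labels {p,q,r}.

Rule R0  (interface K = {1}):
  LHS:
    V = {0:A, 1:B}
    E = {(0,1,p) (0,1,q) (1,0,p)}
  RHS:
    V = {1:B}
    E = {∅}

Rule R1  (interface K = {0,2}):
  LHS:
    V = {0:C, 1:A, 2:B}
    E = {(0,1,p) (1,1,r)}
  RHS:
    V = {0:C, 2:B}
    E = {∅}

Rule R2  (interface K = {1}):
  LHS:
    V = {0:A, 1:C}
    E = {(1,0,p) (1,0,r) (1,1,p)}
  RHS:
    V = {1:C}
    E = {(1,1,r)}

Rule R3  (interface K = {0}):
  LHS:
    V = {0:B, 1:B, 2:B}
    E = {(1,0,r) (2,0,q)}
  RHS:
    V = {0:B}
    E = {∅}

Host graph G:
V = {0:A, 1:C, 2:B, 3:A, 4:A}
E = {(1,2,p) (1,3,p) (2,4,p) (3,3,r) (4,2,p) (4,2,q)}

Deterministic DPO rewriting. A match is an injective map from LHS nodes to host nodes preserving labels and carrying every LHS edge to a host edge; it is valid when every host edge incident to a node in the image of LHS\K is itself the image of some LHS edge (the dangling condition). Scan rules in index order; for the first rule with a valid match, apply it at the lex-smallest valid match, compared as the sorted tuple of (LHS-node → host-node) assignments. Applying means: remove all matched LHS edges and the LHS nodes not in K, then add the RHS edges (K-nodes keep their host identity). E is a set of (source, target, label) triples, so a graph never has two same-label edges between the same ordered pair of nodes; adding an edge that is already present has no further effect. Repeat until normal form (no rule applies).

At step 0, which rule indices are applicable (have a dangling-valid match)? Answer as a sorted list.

Answer: [R0,R1]

Rewrite trace:
R0: 1 valid match — {0↦4, 1↦2}
R1: 1 valid match — {0↦1, 1↦3, 2↦2}
R2: no valid match — LHS pattern not found
R3: no valid match — LHS pattern not found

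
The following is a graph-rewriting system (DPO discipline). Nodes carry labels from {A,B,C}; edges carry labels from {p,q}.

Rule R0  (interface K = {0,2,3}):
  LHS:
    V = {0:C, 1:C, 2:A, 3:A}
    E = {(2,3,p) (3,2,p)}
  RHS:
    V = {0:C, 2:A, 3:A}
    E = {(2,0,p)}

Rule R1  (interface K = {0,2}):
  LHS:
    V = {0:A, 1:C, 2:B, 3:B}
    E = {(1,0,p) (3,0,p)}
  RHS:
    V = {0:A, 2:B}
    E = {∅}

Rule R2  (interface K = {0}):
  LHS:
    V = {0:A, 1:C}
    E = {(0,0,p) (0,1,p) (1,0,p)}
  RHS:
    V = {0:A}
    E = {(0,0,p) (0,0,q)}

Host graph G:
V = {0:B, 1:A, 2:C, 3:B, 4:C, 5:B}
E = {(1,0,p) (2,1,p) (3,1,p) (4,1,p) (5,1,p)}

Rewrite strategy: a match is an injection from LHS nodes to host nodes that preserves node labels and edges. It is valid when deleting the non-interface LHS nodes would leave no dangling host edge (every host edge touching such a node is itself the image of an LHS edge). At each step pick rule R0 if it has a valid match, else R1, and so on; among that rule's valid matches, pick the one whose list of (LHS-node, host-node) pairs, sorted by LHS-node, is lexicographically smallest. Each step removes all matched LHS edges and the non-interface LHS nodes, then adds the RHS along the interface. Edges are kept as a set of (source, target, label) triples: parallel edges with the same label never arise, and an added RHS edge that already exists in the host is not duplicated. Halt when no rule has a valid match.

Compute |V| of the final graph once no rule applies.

start.  V:6 E:5  edges: 1-p->0 2-p->1 3-p->1 4-p->1 5-p->1
1. fire R1 via {0↦1, 1↦2, 2↦0, 3↦3}  →  V:4 E:3  edges: 1-p->0 4-p->1 5-p->1
2. fire R1 via {0↦1, 1↦4, 2↦0, 3↦5}  →  V:2 E:1  edges: 1-p->0
final graph: no rule applies after step 2
NF nodes: {0:B, 1:A}

Answer: 2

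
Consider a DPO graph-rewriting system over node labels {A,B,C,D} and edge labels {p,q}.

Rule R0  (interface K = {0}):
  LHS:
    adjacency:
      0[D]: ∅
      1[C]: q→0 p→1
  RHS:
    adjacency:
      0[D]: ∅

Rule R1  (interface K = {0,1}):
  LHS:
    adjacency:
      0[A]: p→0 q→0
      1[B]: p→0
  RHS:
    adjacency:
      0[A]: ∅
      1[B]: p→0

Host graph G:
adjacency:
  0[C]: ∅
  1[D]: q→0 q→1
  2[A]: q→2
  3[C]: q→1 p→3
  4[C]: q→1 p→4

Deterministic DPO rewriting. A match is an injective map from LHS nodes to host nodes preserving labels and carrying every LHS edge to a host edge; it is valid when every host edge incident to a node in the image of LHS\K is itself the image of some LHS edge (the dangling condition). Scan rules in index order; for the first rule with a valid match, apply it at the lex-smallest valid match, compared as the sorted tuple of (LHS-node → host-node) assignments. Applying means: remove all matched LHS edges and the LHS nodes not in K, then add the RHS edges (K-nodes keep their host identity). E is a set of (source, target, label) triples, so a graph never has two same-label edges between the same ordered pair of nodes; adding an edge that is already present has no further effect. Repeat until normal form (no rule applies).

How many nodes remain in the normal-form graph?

Answer: 3

Rewrite trace:
[0] host  ⇒  5 nodes, 7 edges  {1-q->0 1-q->1 2-q->2 3-q->1 3-p->3 4-q->1 4-p->4}
[1] R0 @ {0↦1, 1↦3}  ⇒  4 nodes, 5 edges  {1-q->0 1-q->1 2-q->2 4-q->1 4-p->4}
[2] R0 @ {0↦1, 1↦4}  ⇒  3 nodes, 3 edges  {1-q->0 1-q->1 2-q->2}
final graph: no rule applies after step 2
NF nodes: {0:C, 1:D, 2:A}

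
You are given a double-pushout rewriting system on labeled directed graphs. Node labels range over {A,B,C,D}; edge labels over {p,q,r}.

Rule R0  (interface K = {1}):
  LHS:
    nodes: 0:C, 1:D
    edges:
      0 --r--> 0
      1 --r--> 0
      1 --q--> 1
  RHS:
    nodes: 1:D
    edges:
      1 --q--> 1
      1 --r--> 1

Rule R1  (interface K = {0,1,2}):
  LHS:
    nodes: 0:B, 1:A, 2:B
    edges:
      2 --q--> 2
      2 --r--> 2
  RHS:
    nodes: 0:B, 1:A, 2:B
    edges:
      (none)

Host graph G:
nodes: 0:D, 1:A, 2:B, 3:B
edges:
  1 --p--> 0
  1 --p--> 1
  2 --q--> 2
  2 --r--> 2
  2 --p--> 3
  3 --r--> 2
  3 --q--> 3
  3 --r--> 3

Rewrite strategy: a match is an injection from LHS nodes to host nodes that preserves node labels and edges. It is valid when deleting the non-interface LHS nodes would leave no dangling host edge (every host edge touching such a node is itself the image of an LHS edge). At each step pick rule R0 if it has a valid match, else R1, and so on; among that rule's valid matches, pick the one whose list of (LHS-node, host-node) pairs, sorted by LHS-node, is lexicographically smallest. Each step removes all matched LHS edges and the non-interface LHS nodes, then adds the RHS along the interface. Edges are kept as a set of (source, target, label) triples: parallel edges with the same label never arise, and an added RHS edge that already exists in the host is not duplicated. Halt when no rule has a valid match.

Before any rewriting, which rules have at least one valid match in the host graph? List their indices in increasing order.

Answer: [R1]

Derivation:
R0: no valid match — LHS pattern not found
R1: 2 valid matches — {0↦2, 1↦1, 2↦3}, {0↦3, 1↦1, 2↦2}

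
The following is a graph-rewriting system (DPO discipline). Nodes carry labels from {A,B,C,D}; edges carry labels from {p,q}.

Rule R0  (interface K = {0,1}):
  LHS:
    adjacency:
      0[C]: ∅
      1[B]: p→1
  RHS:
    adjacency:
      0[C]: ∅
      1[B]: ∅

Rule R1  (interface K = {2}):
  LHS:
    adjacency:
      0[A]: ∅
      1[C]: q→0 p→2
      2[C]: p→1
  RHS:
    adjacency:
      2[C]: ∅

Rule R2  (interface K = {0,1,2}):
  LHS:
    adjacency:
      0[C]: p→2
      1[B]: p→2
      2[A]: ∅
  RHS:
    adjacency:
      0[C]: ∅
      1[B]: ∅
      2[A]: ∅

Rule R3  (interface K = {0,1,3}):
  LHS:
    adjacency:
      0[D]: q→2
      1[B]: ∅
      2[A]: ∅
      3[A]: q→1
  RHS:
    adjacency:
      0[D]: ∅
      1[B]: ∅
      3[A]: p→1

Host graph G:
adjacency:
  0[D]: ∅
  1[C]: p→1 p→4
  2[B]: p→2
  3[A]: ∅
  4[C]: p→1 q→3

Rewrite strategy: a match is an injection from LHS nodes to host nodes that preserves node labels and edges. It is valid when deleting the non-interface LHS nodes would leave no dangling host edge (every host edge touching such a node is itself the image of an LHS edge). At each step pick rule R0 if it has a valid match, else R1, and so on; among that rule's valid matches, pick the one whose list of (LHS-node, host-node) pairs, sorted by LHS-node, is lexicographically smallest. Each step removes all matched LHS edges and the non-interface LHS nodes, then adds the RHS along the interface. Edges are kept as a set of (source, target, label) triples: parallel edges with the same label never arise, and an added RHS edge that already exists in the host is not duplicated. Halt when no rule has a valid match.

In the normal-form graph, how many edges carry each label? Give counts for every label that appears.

[0] host  ⇒  5 nodes, 5 edges  {1-p->1 1-p->4 2-p->2 4-p->1 4-q->3}
[1] R0 @ {0↦1, 1↦2}  ⇒  5 nodes, 4 edges  {1-p->1 1-p->4 4-p->1 4-q->3}
[2] R1 @ {0↦3, 1↦4, 2↦1}  ⇒  3 nodes, 1 edges  {1-p->1}
normal form: no rule applies after step 2
NF edges: [(1, 1, 'p')]

Answer: p:1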